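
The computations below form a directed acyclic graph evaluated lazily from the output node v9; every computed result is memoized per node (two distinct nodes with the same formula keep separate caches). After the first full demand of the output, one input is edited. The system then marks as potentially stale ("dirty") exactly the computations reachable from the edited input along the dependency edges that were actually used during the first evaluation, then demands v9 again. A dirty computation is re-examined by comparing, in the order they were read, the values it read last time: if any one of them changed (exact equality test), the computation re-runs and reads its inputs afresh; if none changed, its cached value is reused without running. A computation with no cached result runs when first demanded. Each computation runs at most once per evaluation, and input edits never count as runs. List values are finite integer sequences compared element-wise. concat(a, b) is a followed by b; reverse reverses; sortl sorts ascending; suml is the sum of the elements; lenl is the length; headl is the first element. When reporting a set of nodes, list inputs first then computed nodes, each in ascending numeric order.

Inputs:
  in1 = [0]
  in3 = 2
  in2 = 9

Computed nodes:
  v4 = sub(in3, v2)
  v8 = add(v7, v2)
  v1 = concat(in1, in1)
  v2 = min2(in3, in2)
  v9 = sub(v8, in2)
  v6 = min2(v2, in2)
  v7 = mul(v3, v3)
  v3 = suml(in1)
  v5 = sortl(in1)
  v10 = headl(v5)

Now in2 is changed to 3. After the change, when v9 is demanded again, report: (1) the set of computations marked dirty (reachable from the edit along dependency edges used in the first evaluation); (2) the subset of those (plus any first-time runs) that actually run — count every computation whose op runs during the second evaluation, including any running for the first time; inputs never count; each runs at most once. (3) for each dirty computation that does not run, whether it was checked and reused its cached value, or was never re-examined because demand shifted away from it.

First demand of the output computes:
  v2 = min2(2, 9) = 2
  v3 = suml([0]) = 0
  v7 = mul(0, 0) = 0
  v8 = add(0, 2) = 2
  v9 = sub(2, 9) = -7

After the edit, cleaning proceeds:
  v2: a read changed (in2 9->3) — executes, giving 2 — identical to its old value.
  v8: dirty, but its reads are unchanged (v7 unchanged, v2 unchanged); cached 2 stands.
  v9: a read changed (in2 9->3) — executes, giving -1.

Note where the cutoff bites: v8 is checked, finds nothing changed, and keeps its cache.

The edit dirties: v2, v8, v9.
2 computations run: v2, v9.
Cache hits after checking: v8.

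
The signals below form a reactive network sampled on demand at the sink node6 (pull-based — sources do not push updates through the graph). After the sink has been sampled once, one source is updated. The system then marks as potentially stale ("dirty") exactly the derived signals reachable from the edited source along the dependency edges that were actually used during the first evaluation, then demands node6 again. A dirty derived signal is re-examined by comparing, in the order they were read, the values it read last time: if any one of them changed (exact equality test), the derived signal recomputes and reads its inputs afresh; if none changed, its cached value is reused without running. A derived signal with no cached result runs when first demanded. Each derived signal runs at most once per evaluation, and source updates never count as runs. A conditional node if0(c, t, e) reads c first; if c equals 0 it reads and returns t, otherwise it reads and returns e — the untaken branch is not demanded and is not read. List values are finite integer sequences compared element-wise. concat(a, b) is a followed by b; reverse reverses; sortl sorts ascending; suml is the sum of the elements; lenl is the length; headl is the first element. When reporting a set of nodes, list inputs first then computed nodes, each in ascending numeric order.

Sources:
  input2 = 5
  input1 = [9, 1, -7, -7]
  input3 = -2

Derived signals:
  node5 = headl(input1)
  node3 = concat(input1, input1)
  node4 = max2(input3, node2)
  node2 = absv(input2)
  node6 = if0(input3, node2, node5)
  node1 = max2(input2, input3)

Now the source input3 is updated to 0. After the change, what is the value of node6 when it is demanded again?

node6 now evaluates to 5.
The important point: the flipped condition pulls in fresh nodes; node2 runs for the first time.

Initial pass — values computed on the first demand:
  node5 = headl([9, 1, -7, -7]) = 9
  node6 = if0(input3=-2 -> else branch node5) = 9

Second demand — change propagation:
  node2: newly demanded (no cache) — executes and yields 5.
  node6: re-runs because input3 -2->0; new result 5.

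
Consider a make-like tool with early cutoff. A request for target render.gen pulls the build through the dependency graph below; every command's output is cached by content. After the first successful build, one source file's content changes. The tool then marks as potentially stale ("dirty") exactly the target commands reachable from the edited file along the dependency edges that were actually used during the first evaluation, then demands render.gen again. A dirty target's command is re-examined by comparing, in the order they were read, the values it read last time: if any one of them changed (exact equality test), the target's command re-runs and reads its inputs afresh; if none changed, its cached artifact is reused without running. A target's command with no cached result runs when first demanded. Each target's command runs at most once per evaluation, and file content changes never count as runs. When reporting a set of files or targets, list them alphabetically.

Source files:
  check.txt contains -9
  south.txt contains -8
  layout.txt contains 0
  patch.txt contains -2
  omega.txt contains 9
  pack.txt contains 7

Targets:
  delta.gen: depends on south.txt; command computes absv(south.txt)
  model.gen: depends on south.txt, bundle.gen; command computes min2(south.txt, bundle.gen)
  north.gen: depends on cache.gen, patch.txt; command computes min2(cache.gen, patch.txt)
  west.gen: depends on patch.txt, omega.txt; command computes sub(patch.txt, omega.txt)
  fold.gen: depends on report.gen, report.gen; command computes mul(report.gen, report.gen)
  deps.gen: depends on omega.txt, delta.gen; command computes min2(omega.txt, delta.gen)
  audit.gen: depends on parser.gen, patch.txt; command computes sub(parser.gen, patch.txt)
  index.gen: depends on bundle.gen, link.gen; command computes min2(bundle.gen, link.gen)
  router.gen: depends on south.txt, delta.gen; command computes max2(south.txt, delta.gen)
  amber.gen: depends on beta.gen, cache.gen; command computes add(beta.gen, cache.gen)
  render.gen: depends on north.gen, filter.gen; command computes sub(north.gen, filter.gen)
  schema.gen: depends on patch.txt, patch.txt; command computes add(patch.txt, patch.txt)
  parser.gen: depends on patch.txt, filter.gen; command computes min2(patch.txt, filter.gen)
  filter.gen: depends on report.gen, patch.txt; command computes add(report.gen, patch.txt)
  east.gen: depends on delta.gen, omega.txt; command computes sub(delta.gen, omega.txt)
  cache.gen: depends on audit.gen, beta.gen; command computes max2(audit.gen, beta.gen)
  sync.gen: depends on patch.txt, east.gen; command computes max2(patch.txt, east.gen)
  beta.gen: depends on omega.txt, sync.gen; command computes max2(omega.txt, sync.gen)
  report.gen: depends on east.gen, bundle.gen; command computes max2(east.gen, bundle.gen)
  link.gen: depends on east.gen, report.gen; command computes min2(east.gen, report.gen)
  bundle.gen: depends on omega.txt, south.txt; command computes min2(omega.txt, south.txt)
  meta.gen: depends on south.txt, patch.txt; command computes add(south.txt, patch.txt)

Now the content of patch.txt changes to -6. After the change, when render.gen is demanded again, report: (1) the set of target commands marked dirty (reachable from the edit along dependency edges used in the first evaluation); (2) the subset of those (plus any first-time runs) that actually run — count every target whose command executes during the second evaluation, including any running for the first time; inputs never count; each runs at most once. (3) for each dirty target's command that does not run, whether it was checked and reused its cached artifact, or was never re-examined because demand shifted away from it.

The edit dirties: audit.gen, beta.gen, cache.gen, filter.gen, north.gen, parser.gen, render.gen, sync.gen.
6 target commands run: audit.gen, filter.gen, north.gen, parser.gen, render.gen, sync.gen.
Cache hits after checking: beta.gen, cache.gen.
Note where the cutoff bites: beta.gen is checked, finds nothing changed, and keeps its cache.

First demand of the output computes:
  bundle.gen = min2(9, -8) = -8
  delta.gen = absv(-8) = 8
  east.gen = sub(8, 9) = -1
  report.gen = max2(-1, -8) = -1
  filter.gen = add(-1, -2) = -3
  parser.gen = min2(-2, -3) = -3
  audit.gen = sub(-3, -2) = -1
  sync.gen = max2(-2, -1) = -1
  beta.gen = max2(9, -1) = 9
  cache.gen = max2(-1, 9) = 9
  north.gen = min2(9, -2) = -2
  render.gen = sub(-2, -3) = 1

After the edit, cleaning proceeds:
  filter.gen: a read changed (patch.txt -2->-6) — executes, giving -7.
  parser.gen: a read changed (patch.txt -2->-6; filter.gen -3->-7) — executes, giving -7.
  audit.gen: a read changed (parser.gen -3->-7; patch.txt -2->-6) — executes, giving -1 — identical to its old value.
  sync.gen: a read changed (patch.txt -2->-6) — executes, giving -1 — identical to its old value.
  beta.gen: dirty, but its reads are unchanged (omega.txt unchanged, sync.gen unchanged); cached 9 stands.
  cache.gen: dirty, but its reads are unchanged (audit.gen unchanged, beta.gen unchanged); cached 9 stands.
  north.gen: a read changed (patch.txt -2->-6) — executes, giving -6.
  render.gen: a read changed (north.gen -2->-6; filter.gen -3->-7) — executes, giving 1 — identical to its old value.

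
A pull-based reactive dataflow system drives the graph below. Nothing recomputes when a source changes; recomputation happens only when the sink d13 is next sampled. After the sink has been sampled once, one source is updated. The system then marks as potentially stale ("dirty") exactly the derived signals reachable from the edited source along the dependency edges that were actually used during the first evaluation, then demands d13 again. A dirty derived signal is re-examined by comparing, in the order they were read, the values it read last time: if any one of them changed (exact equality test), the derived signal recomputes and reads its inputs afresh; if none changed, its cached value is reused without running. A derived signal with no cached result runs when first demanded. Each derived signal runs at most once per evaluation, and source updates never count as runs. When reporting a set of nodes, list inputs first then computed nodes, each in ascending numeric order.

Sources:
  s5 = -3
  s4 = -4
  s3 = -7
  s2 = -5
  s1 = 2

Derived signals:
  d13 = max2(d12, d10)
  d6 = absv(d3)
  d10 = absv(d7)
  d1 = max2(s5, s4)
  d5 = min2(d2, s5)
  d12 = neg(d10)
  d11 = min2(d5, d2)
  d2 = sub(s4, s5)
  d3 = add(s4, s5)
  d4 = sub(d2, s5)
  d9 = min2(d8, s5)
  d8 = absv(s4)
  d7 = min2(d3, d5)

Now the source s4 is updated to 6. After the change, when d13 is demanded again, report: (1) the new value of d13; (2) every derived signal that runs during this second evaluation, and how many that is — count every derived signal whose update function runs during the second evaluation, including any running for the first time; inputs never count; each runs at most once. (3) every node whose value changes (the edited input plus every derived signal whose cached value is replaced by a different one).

New value of d13: 3.
Derived signals that run: d2, d3, d5, d7, d10, d12, d13 — 7 in total.
Values that change: s4, d2, d3, d7, d10, d12, d13.

First evaluation (everything demanded from the output):
  d2 = sub(-4, -3) = -1
  d3 = add(-4, -3) = -7
  d5 = min2(-1, -3) = -3
  d7 = min2(-7, -3) = -7
  d10 = absv(-7) = 7
  d12 = neg(7) = -7
  d13 = max2(-7, 7) = 7

Propagation after the edit:
  d2: runs — s4 -4->6; result 9.
  d3: runs — s4 -4->6; result 3.
  d5: runs — d2 -1->9; result -3 (same value as before).
  d7: runs — d3 -7->3; result -3.
  d10: runs — d7 -7->-3; result 3.
  d12: runs — d10 7->3; result -3.
  d13: runs — d12 -7->-3; d10 7->3; result 3.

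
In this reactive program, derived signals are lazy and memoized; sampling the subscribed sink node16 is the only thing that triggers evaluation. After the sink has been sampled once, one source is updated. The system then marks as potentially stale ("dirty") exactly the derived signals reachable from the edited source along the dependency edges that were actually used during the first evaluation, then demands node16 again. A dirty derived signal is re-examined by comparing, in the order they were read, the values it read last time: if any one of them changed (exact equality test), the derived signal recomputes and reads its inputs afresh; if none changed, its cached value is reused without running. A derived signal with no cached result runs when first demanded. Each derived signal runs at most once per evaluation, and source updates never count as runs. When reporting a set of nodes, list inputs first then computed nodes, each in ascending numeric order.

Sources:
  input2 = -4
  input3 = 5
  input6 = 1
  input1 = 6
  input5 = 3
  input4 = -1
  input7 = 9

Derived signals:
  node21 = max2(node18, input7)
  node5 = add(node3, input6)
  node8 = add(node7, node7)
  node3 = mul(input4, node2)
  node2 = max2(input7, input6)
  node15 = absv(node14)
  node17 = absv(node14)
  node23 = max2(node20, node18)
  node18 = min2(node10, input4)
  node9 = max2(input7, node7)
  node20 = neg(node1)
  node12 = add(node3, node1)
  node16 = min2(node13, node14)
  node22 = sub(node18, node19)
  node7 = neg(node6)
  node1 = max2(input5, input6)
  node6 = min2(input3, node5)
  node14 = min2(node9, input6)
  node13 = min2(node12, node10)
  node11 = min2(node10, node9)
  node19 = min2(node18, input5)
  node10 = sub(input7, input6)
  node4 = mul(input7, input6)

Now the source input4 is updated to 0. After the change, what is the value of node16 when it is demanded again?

Demanding node16 again yields 1.
Note where the cutoff bites: node14 is checked, finds nothing changed, and keeps its cache.

First demand of the output computes:
  node1 = max2(3, 1) = 3
  node2 = max2(9, 1) = 9
  node3 = mul(-1, 9) = -9
  node5 = add(-9, 1) = -8
  node6 = min2(5, -8) = -8
  node7 = neg(-8) = 8
  node9 = max2(9, 8) = 9
  node10 = sub(9, 1) = 8
  node12 = add(-9, 3) = -6
  node13 = min2(-6, 8) = -6
  node14 = min2(9, 1) = 1
  node16 = min2(-6, 1) = -6

After the edit, cleaning proceeds:
  node3: a read changed (input4 -1->0) — executes, giving 0.
  node5: a read changed (node3 -9->0) — executes, giving 1.
  node6: a read changed (node5 -8->1) — executes, giving 1.
  node7: a read changed (node6 -8->1) — executes, giving -1.
  node9: a read changed (node7 8->-1) — executes, giving 9 — identical to its old value.
  node12: a read changed (node3 -9->0) — executes, giving 3.
  node13: a read changed (node12 -6->3) — executes, giving 3.
  node14: dirty, but its reads are unchanged (node9 unchanged, input6 unchanged); cached 1 stands.
  node16: a read changed (node13 -6->3) — executes, giving 1.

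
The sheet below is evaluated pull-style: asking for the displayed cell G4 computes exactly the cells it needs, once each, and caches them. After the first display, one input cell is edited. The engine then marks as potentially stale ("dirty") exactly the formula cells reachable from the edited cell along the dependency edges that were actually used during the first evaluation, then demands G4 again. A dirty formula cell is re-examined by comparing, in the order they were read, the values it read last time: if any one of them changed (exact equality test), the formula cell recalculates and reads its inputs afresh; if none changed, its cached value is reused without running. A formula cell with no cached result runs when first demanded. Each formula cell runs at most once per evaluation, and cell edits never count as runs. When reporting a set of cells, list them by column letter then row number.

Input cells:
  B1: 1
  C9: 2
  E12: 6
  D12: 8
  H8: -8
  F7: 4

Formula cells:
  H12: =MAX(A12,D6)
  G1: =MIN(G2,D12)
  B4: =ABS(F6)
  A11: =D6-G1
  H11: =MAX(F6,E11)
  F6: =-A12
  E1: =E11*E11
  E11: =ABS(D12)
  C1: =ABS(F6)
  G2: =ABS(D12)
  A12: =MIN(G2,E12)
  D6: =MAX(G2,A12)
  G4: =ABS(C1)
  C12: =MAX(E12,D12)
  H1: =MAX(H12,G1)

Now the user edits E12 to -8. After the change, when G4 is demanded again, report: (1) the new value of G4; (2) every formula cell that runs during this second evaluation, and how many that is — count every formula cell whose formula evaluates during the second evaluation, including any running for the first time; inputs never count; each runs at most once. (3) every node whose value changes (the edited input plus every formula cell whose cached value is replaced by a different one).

Demanding G4 again yields 8.
4 formula cells run: A12, C1, F6, G4.
The nodes whose values change: A12, C1, E12, F6, G4.

First demand of the output computes:
  G2 = ABS(8) = 8
  A12 = MIN(8, 6) = 6
  F6 = -(6) = -6
  C1 = ABS(-6) = 6
  G4 = ABS(6) = 6

After the edit, cleaning proceeds:
  A12: a read changed (E12 6->-8) — executes, giving -8.
  F6: a read changed (A12 6->-8) — executes, giving 8.
  C1: a read changed (F6 -6->8) — executes, giving 8.
  G4: a read changed (C1 6->8) — executes, giving 8.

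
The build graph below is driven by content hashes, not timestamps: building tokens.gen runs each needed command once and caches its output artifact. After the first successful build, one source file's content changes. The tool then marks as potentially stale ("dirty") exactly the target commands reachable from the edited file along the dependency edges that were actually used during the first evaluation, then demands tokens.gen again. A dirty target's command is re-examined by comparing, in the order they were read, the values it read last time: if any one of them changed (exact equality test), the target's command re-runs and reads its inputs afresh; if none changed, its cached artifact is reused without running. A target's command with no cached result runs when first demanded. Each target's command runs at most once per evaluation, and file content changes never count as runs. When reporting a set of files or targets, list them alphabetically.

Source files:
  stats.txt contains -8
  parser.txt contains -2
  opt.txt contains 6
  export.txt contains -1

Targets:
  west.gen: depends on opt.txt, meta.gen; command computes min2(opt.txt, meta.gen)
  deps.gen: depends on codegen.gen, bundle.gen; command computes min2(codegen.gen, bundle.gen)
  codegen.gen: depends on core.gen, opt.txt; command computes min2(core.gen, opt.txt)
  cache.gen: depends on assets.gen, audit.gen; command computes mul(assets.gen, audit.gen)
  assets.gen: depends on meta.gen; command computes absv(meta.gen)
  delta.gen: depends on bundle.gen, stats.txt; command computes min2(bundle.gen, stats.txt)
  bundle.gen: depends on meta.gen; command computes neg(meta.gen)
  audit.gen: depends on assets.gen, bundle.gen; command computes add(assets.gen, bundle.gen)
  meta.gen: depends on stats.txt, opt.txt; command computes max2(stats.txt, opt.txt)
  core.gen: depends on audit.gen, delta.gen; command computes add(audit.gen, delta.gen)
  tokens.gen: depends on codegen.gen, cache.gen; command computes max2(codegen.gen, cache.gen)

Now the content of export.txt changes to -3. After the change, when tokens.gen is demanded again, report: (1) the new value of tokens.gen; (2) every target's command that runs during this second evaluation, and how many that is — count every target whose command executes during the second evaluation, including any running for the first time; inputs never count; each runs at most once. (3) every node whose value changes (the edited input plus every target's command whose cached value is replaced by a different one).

tokens.gen now evaluates to 0.
Run set: none (0 run).
Changed values: export.txt.
The important point: nothing the output needs ever reads export.txt, so the edit is invisible to it.

Initial pass — values computed on the first demand:
  meta.gen = max2(-8, 6) = 6
  assets.gen = absv(6) = 6
  bundle.gen = neg(6) = -6
  audit.gen = add(6, -6) = 0
  cache.gen = mul(6, 0) = 0
  delta.gen = min2(-6, -8) = -8
  core.gen = add(0, -8) = -8
  codegen.gen = min2(-8, 6) = -8
  tokens.gen = max2(-8, 0) = 0

Second demand — change propagation:
  no demanded computation ever read export.txt, so the edit dirties nothing and nothing runs.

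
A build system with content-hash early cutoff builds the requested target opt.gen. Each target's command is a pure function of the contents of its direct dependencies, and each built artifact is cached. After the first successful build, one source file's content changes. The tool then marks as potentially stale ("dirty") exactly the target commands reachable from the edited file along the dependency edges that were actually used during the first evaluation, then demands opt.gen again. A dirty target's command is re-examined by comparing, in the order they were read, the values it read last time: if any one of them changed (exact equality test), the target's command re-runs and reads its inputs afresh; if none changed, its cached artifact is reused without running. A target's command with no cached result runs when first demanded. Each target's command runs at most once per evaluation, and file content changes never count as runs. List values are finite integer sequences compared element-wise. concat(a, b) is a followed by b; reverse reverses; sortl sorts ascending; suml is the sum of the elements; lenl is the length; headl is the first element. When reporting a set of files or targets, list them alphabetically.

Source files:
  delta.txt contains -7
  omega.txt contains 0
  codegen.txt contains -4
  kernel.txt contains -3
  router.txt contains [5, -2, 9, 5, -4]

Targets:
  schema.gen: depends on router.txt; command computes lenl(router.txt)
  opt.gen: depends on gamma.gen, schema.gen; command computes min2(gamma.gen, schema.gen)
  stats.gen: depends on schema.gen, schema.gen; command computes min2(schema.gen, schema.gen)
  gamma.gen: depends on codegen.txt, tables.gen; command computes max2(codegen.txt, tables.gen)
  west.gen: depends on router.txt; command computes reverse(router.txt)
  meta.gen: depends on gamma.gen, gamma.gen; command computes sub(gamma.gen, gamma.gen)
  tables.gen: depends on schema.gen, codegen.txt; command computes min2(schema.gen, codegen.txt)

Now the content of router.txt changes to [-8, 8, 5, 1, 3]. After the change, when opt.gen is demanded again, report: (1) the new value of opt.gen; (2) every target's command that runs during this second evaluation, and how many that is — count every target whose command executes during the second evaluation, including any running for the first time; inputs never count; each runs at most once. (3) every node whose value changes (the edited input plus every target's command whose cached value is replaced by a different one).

New value of opt.gen: -4.
Target commands that run: schema.gen — 1 in total.
Values that change: router.txt.
Key observation: the change is absorbed at schema.gen — it re-runs but produces the same value, and the output's value is unchanged.

First evaluation (everything demanded from the output):
  schema.gen = lenl([5, -2, 9, 5, -4]) = 5
  tables.gen = min2(5, -4) = -4
  gamma.gen = max2(-4, -4) = -4
  opt.gen = min2(-4, 5) = -4

Propagation after the edit:
  schema.gen: runs — router.txt [5, -2, 9, 5, -4]->[-8, 8, 5, 1, 3]; result 5 (same value as before).
  tables.gen: checked — values it read are unchanged (schema.gen unchanged, codegen.txt unchanged); reused cached -4 without running.
  gamma.gen: checked — values it read are unchanged (codegen.txt unchanged, tables.gen unchanged); reused cached -4 without running.
  opt.gen: checked — values it read are unchanged (gamma.gen unchanged, schema.gen unchanged); reused cached -4 without running.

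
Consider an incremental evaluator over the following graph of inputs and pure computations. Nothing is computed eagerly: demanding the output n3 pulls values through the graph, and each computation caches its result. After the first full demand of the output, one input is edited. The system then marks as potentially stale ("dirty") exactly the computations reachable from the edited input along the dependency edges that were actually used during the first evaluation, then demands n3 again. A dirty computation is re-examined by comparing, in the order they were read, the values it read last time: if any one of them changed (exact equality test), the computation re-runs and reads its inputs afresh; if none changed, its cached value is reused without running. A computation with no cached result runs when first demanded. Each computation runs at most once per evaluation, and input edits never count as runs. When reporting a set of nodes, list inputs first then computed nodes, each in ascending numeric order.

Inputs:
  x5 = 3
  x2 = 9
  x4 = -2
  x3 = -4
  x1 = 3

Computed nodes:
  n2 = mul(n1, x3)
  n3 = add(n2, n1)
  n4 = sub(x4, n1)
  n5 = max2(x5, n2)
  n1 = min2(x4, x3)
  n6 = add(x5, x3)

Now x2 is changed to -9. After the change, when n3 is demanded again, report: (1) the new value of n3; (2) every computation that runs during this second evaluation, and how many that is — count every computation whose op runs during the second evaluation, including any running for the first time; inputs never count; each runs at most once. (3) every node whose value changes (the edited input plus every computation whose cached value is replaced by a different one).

n3 now evaluates to 12.
Run set: none (0 run).
Changed values: x2.
The important point: nothing the output needs ever reads x2, so the edit is invisible to it.

Initial pass — values computed on the first demand:
  n1 = min2(-2, -4) = -4
  n2 = mul(-4, -4) = 16
  n3 = add(16, -4) = 12

Second demand — change propagation:
  no demanded computation ever read x2, so the edit dirties nothing and nothing runs.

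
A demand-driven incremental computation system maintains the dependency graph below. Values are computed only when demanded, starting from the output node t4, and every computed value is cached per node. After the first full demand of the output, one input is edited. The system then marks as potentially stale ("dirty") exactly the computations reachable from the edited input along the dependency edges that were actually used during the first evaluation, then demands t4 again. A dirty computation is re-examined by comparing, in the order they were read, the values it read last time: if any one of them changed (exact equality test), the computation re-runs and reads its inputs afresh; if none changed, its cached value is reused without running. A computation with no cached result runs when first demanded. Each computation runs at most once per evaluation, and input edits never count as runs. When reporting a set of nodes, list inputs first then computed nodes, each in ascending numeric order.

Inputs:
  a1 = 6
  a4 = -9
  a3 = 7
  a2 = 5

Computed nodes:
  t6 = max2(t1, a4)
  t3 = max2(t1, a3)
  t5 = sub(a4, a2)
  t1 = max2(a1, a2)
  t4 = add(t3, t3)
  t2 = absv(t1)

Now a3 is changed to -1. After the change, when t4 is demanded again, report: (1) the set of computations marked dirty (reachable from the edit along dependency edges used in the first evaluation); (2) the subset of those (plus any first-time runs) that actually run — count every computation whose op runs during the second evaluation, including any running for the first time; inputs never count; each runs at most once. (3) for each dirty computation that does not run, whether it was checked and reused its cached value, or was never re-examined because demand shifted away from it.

Marked dirty: t3, t4.
Computations that run: t3, t4 — 2 in total.
Every dirty computation ran.

First evaluation (everything demanded from the output):
  t1 = max2(6, 5) = 6
  t3 = max2(6, 7) = 7
  t4 = add(7, 7) = 14

Propagation after the edit:
  t3: runs — a3 7->-1; result 6.
  t4: runs — t3 7->6; t3 7->6; result 12.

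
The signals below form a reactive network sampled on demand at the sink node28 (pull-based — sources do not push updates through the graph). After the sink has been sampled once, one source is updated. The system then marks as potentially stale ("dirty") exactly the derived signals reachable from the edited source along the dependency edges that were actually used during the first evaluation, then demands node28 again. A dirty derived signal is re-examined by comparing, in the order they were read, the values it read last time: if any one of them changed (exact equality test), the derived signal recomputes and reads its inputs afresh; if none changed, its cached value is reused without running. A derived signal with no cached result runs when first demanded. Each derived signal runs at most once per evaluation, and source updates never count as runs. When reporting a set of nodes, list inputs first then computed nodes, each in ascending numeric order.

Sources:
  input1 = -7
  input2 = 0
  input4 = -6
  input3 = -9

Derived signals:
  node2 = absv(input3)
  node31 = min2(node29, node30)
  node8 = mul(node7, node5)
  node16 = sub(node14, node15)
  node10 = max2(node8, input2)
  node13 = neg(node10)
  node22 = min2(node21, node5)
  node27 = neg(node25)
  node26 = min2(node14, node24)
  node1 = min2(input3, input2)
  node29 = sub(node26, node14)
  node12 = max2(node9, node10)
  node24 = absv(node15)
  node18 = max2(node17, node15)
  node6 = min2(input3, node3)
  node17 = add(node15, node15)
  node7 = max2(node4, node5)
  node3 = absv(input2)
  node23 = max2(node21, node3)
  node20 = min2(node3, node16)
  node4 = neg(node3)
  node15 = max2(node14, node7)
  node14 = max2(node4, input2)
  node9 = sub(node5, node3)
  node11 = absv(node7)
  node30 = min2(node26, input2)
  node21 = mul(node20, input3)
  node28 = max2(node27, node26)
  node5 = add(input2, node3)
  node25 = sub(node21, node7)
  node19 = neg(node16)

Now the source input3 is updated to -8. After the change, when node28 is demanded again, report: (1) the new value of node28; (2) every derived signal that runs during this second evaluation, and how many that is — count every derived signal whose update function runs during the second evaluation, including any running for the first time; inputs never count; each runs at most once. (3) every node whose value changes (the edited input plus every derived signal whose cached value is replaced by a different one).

node28 now evaluates to 0.
Run set: node21 (1 run).
Changed values: input3.
The important point: node21 recomputes to an identical value, and the output ends up unchanged.

Initial pass — values computed on the first demand:
  node3 = absv(0) = 0
  node4 = neg(0) = 0
  node5 = add(0, 0) = 0
  node7 = max2(0, 0) = 0
  node14 = max2(0, 0) = 0
  node15 = max2(0, 0) = 0
  node16 = sub(0, 0) = 0
  node20 = min2(0, 0) = 0
  node21 = mul(0, -9) = 0
  node24 = absv(0) = 0
  node25 = sub(0, 0) = 0
  node26 = min2(0, 0) = 0
  node27 = neg(0) = 0
  node28 = max2(0, 0) = 0

Second demand — change propagation:
  node21: re-runs because input3 -9->-8; new result 0 (unchanged).
  node25: re-examined; everything it read last time is the same (node21 unchanged, node7 unchanged) — cache 0 kept, no run.
  node27: re-examined; everything it read last time is the same (node25 unchanged) — cache 0 kept, no run.
  node28: re-examined; everything it read last time is the same (node27 unchanged, node26 unchanged) — cache 0 kept, no run.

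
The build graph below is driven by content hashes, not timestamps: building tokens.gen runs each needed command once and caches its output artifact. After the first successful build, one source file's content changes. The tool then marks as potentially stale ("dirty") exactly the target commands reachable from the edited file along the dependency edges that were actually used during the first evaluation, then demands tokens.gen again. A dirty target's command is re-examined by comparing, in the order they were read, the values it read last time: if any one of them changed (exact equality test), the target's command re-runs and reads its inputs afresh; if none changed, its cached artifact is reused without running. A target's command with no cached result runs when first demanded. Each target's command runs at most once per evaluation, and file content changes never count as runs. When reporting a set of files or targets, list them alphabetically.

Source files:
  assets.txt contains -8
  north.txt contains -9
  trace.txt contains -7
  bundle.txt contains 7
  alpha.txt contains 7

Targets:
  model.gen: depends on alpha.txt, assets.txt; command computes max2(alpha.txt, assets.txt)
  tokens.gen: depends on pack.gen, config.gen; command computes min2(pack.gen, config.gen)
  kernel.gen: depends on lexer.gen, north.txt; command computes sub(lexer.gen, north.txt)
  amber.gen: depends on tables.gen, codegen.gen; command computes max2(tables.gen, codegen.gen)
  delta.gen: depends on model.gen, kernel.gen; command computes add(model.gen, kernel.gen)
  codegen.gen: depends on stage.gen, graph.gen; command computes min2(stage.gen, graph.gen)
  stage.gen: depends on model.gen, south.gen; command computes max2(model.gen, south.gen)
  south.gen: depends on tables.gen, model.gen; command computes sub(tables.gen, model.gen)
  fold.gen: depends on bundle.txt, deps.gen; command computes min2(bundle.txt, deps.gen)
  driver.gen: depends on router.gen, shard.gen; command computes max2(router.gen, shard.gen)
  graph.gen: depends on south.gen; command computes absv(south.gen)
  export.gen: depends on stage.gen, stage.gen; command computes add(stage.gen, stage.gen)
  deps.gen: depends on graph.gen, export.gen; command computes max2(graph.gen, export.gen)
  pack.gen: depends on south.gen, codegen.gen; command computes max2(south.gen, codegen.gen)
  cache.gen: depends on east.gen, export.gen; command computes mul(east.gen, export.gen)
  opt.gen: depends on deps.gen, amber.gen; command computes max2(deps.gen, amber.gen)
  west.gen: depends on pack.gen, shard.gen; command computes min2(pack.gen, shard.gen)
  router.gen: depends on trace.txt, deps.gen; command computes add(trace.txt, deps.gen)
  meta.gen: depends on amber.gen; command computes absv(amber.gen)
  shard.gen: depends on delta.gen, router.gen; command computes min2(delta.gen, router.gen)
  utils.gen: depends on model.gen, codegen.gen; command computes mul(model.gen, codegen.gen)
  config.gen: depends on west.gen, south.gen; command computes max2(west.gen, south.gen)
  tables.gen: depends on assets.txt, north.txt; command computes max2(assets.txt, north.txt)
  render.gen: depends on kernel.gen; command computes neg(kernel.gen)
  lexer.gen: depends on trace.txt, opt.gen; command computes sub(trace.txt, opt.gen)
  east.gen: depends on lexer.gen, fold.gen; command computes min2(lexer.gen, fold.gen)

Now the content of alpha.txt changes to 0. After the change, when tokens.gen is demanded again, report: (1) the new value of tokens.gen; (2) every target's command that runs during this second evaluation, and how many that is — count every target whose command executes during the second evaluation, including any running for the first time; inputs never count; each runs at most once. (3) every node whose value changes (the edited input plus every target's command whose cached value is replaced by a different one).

Initial pass — values computed on the first demand:
  model.gen = max2(7, -8) = 7
  tables.gen = max2(-8, -9) = -8
  south.gen = sub(-8, 7) = -15
  graph.gen = absv(-15) = 15
  stage.gen = max2(7, -15) = 7
  codegen.gen = min2(7, 15) = 7
  amber.gen = max2(-8, 7) = 7
  export.gen = add(7, 7) = 14
  deps.gen = max2(15, 14) = 15
  opt.gen = max2(15, 7) = 15
  lexer.gen = sub(-7, 15) = -22
  kernel.gen = sub(-22, -9) = -13
  delta.gen = add(7, -13) = -6
  pack.gen = max2(-15, 7) = 7
  router.gen = add(-7, 15) = 8
  shard.gen = min2(-6, 8) = -6
  west.gen = min2(7, -6) = -6
  config.gen = max2(-6, -15) = -6
  tokens.gen = min2(7, -6) = -6

Second demand — change propagation:
  model.gen: re-runs because alpha.txt 7->0; new result 0.
  south.gen: re-runs because model.gen 7->0; new result -8.
  graph.gen: re-runs because south.gen -15->-8; new result 8.
  stage.gen: re-runs because model.gen 7->0; south.gen -15->-8; new result 0.
  codegen.gen: re-runs because stage.gen 7->0; graph.gen 15->8; new result 0.
  amber.gen: re-runs because codegen.gen 7->0; new result 0.
  export.gen: re-runs because stage.gen 7->0; stage.gen 7->0; new result 0.
  deps.gen: re-runs because graph.gen 15->8; export.gen 14->0; new result 8.
  opt.gen: re-runs because deps.gen 15->8; amber.gen 7->0; new result 8.
  lexer.gen: re-runs because opt.gen 15->8; new result -15.
  kernel.gen: re-runs because lexer.gen -22->-15; new result -6.
  delta.gen: re-runs because model.gen 7->0; kernel.gen -13->-6; new result -6 (unchanged).
  pack.gen: re-runs because south.gen -15->-8; codegen.gen 7->0; new result 0.
  router.gen: re-runs because deps.gen 15->8; new result 1.
  shard.gen: re-runs because router.gen 8->1; new result -6 (unchanged).
  west.gen: re-runs because pack.gen 7->0; new result -6 (unchanged).
  config.gen: re-runs because south.gen -15->-8; new result -6 (unchanged).
  tokens.gen: re-runs because pack.gen 7->0; new result -6 (unchanged).

tokens.gen now evaluates to -6.
Run set: amber.gen, codegen.gen, config.gen, delta.gen, deps.gen, export.gen, graph.gen, kernel.gen, lexer.gen, model.gen, opt.gen, pack.gen, router.gen, shard.gen, south.gen, stage.gen, tokens.gen, west.gen (18 run).
Changed values: alpha.txt, amber.gen, codegen.gen, deps.gen, export.gen, graph.gen, kernel.gen, lexer.gen, model.gen, opt.gen, pack.gen, router.gen, south.gen, stage.gen.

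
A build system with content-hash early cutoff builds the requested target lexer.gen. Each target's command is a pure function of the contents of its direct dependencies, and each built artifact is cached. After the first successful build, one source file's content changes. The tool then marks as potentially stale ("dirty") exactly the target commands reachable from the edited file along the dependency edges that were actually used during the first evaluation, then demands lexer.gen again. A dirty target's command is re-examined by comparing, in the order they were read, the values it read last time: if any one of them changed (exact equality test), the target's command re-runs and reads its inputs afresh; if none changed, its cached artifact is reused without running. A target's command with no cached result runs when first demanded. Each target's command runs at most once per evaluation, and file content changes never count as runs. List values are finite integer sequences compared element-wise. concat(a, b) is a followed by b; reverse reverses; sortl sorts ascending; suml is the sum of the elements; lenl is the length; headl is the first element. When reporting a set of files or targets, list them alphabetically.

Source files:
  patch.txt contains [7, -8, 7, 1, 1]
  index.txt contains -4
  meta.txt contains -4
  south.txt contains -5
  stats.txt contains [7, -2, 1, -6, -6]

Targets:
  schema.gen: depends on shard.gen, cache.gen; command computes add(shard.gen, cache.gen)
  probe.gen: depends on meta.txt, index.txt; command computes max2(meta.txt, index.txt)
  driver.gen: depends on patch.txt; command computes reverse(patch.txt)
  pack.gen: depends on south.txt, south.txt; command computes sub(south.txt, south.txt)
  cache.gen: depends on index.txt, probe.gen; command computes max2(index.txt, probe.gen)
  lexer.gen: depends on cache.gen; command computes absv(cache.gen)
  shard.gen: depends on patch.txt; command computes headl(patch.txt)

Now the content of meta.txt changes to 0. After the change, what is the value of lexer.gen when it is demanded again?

New value of lexer.gen: 0.

First evaluation (everything demanded from the output):
  probe.gen = max2(-4, -4) = -4
  cache.gen = max2(-4, -4) = -4
  lexer.gen = absv(-4) = 4

Propagation after the edit:
  probe.gen: runs — meta.txt -4->0; result 0.
  cache.gen: runs — probe.gen -4->0; result 0.
  lexer.gen: runs — cache.gen -4->0; result 0.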